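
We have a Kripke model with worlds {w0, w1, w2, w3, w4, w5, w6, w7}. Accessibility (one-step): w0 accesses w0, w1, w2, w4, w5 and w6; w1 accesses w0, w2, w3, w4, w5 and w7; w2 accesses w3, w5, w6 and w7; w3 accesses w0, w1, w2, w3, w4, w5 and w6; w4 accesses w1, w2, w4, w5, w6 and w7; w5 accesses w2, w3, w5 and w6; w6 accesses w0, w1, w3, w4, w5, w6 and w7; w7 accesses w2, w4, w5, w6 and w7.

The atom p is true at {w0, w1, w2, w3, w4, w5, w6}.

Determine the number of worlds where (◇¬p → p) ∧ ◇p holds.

w0: ◇¬p → p is T, ◇p is T. ✓
w1: ◇¬p → p is T, ◇p is T. ✓
w2: ◇¬p → p is T, ◇p is T. ✓
w3: ◇¬p → p is T, ◇p is T. ✓
w4: ◇¬p → p is T, ◇p is T. ✓
w5: ◇¬p → p is T, ◇p is T. ✓
w6: ◇¬p → p is T, ◇p is T. ✓
w7: ◇¬p → p is F, ◇p is T. ✗
Satisfying worlds: {w0, w1, w2, w3, w4, w5, w6}.

7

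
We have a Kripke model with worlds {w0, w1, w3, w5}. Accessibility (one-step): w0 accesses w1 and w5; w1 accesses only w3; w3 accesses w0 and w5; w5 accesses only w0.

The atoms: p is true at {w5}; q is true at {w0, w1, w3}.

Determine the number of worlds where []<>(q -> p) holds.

2

w0: successors {w1, w5}; <>(q -> p) there: w1:F, w5:F. ✗
w1: successors {w3}; <>(q -> p) there: w3:T. ✓
w3: successors {w0, w5}; <>(q -> p) there: w0:T, w5:F. ✗
w5: successors {w0}; <>(q -> p) there: w0:T. ✓
Satisfying worlds: {w1, w5}.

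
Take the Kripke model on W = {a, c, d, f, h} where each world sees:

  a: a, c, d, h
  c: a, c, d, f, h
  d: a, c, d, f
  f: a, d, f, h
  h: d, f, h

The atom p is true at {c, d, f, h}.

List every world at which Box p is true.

{h}

a: successors {a, c, d, h}; p there: a:F, c:T, d:T, h:T. ✗
c: successors {a, c, d, f, h}; p there: a:F, c:T, d:T, f:T, h:T. ✗
d: successors {a, c, d, f}; p there: a:F, c:T, d:T, f:T. ✗
f: successors {a, d, f, h}; p there: a:F, d:T, f:T, h:T. ✗
h: successors {d, f, h}; p there: d:T, f:T, h:T. ✓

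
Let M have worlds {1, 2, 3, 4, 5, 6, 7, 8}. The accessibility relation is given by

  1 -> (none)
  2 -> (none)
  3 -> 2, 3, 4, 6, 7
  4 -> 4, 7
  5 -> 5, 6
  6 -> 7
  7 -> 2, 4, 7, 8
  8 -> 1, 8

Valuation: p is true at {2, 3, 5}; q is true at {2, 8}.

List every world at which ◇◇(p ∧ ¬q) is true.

1: no successors, so ◇◇(p ∧ ¬q) fails. ✗
2: no successors, so ◇◇(p ∧ ¬q) fails. ✗
3: successors {2, 3, 4, 6, 7}; ◇(p ∧ ¬q) there: 2:F, 3:T, 4:F, 6:F, 7:F. ✓
4: successors {4, 7}; ◇(p ∧ ¬q) there: 4:F, 7:F. ✗
5: successors {5, 6}; ◇(p ∧ ¬q) there: 5:T, 6:F. ✓
6: successors {7}; ◇(p ∧ ¬q) there: 7:F. ✗
7: successors {2, 4, 7, 8}; ◇(p ∧ ¬q) there: 2:F, 4:F, 7:F, 8:F. ✗
8: successors {1, 8}; ◇(p ∧ ¬q) there: 1:F, 8:F. ✗

{3, 5}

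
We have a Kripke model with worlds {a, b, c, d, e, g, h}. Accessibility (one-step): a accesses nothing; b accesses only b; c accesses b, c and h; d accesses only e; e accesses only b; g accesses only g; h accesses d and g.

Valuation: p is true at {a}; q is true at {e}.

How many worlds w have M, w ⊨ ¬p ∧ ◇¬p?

6

a: ¬p is F, ◇¬p is F. ✗
b: ¬p is T, ◇¬p is T. ✓
c: ¬p is T, ◇¬p is T. ✓
d: ¬p is T, ◇¬p is T. ✓
e: ¬p is T, ◇¬p is T. ✓
g: ¬p is T, ◇¬p is T. ✓
h: ¬p is T, ◇¬p is T. ✓
Satisfying worlds: {b, c, d, e, g, h}.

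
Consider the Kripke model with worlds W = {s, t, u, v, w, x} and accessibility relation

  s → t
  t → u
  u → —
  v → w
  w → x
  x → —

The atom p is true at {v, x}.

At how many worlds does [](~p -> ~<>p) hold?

5

s: successors {t}; ~p -> ~<>p there: t:T. ✓
t: successors {u}; ~p -> ~<>p there: u:T. ✓
u: no successors, so [](~p -> ~<>p) holds vacuously. ✓
v: successors {w}; ~p -> ~<>p there: w:F. ✗
w: successors {x}; ~p -> ~<>p there: x:T. ✓
x: no successors, so [](~p -> ~<>p) holds vacuously. ✓
Satisfying worlds: {s, t, u, w, x}.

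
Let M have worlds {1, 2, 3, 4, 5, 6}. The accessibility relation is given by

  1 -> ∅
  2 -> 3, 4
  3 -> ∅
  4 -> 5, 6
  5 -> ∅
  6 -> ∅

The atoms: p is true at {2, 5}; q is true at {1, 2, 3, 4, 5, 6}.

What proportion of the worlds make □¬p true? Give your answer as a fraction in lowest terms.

5/6

1: no successors, so □¬p holds vacuously. ✓
2: successors {3, 4}; ¬p there: 3:T, 4:T. ✓
3: no successors, so □¬p holds vacuously. ✓
4: successors {5, 6}; ¬p there: 5:F, 6:T. ✗
5: no successors, so □¬p holds vacuously. ✓
6: no successors, so □¬p holds vacuously. ✓
That's 5 of 6 worlds, so 5/6.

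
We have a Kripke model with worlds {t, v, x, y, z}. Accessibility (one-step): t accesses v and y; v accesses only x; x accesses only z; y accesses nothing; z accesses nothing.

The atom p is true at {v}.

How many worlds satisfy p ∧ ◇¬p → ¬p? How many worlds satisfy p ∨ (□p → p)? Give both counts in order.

For p ∧ ◇¬p → ¬p:
t: p ∧ ◇¬p is F, ¬p is T. ✓
v: p ∧ ◇¬p is T, ¬p is F. ✗
x: p ∧ ◇¬p is F, ¬p is T. ✓
y: p ∧ ◇¬p is F, ¬p is T. ✓
z: p ∧ ◇¬p is F, ¬p is T. ✓
— 4 worlds.
For p ∨ (□p → p):
t: p is F, □p → p is T. ✓
v: p is T, □p → p is T. ✓
x: p is F, □p → p is T. ✓
y: p is F, □p → p is F. ✗
z: p is F, □p → p is F. ✗
— 3 worlds.

4 and 3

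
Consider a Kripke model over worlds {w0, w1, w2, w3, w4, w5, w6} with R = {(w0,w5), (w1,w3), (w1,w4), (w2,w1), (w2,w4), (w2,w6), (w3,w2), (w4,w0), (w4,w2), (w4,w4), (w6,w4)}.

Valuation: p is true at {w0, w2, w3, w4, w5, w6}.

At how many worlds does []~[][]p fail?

w0: successors {w5}; ~[][]p there: w5:F. ✗
w1: successors {w3, w4}; ~[][]p there: w3:T, w4:T. ✓
w2: successors {w1, w4, w6}; ~[][]p there: w1:F, w4:T, w6:F. ✗
w3: successors {w2}; ~[][]p there: w2:F. ✗
w4: successors {w0, w2, w4}; ~[][]p there: w0:F, w2:F, w4:T. ✗
w5: no successors, so []~[][]p holds vacuously. ✓
w6: successors {w4}; ~[][]p there: w4:T. ✓
Satisfying worlds: {w1, w5, w6}.
So []~[][]p fails at the other 4 worlds.

4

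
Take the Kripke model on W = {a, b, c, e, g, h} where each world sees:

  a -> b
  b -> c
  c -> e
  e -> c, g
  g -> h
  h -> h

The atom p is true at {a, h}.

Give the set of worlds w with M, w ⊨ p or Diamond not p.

a: p is T, Diamond not p is T. ✓
b: p is F, Diamond not p is T. ✓
c: p is F, Diamond not p is T. ✓
e: p is F, Diamond not p is T. ✓
g: p is F, Diamond not p is F. ✗
h: p is T, Diamond not p is F. ✓

{a, b, c, e, h}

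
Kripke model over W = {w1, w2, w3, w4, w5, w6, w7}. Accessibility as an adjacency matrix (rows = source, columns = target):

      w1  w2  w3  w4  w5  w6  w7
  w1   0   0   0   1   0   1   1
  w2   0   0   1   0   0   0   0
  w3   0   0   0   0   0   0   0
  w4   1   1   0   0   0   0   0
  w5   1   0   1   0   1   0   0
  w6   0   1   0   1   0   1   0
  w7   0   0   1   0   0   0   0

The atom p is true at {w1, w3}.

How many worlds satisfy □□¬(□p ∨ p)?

w1: successors {w4, w6, w7}; □¬(□p ∨ p) there: w4:F, w6:F, w7:F. ✗
w2: successors {w3}; □¬(□p ∨ p) there: w3:T. ✓
w3: no successors, so □□¬(□p ∨ p) holds vacuously. ✓
w4: successors {w1, w2}; □¬(□p ∨ p) there: w1:F, w2:F. ✗
w5: successors {w1, w3, w5}; □¬(□p ∨ p) there: w1:F, w3:T, w5:F. ✗
w6: successors {w2, w4, w6}; □¬(□p ∨ p) there: w2:F, w4:F, w6:F. ✗
w7: successors {w3}; □¬(□p ∨ p) there: w3:T. ✓
Satisfying worlds: {w2, w3, w7}.

3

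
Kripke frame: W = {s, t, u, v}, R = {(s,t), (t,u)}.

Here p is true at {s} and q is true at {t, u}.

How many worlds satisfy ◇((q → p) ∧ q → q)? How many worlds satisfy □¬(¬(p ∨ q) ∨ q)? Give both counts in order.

2 and 2

For ◇((q → p) ∧ q → q):
s: successors {t}; (q → p) ∧ q → q there: t:T. ✓
t: successors {u}; (q → p) ∧ q → q there: u:T. ✓
u: no successors, so ◇((q → p) ∧ q → q) fails. ✗
v: no successors, so ◇((q → p) ∧ q → q) fails. ✗
— 2 worlds.
For □¬(¬(p ∨ q) ∨ q):
s: successors {t}; ¬(¬(p ∨ q) ∨ q) there: t:F. ✗
t: successors {u}; ¬(¬(p ∨ q) ∨ q) there: u:F. ✗
u: no successors, so □¬(¬(p ∨ q) ∨ q) holds vacuously. ✓
v: no successors, so □¬(¬(p ∨ q) ∨ q) holds vacuously. ✓
— 2 worlds.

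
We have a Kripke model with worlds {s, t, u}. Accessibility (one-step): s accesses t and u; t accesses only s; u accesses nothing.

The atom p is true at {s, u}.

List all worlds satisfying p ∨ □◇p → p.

{s, u}

s: p ∨ □◇p is T, p is T. ✓
t: p ∨ □◇p is T, p is F. ✗
u: p ∨ □◇p is T, p is T. ✓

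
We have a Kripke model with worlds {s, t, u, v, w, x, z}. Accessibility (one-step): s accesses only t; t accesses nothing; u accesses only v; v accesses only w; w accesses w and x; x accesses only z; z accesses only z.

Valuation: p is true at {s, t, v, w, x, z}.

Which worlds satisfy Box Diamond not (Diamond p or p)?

{t}

s: successors {t}; Diamond not (Diamond p or p) there: t:F. ✗
t: no successors, so Box Diamond not (Diamond p or p) holds vacuously. ✓
u: successors {v}; Diamond not (Diamond p or p) there: v:F. ✗
v: successors {w}; Diamond not (Diamond p or p) there: w:F. ✗
w: successors {w, x}; Diamond not (Diamond p or p) there: w:F, x:F. ✗
x: successors {z}; Diamond not (Diamond p or p) there: z:F. ✗
z: successors {z}; Diamond not (Diamond p or p) there: z:F. ✗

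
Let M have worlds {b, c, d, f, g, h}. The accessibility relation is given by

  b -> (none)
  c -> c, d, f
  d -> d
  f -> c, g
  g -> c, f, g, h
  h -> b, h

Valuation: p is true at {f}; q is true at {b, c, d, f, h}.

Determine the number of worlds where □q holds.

b: no successors, so □q holds vacuously. ✓
c: successors {c, d, f}; q there: c:T, d:T, f:T. ✓
d: successors {d}; q there: d:T. ✓
f: successors {c, g}; q there: c:T, g:F. ✗
g: successors {c, f, g, h}; q there: c:T, f:T, g:F, h:T. ✗
h: successors {b, h}; q there: b:T, h:T. ✓
Satisfying worlds: {b, c, d, h}.

4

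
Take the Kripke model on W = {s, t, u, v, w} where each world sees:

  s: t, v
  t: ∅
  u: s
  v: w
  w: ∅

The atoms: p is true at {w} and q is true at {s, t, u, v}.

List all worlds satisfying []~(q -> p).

{s, t, u, w}

s: successors {t, v}; ~(q -> p) there: t:T, v:T. ✓
t: no successors, so []~(q -> p) holds vacuously. ✓
u: successors {s}; ~(q -> p) there: s:T. ✓
v: successors {w}; ~(q -> p) there: w:F. ✗
w: no successors, so []~(q -> p) holds vacuously. ✓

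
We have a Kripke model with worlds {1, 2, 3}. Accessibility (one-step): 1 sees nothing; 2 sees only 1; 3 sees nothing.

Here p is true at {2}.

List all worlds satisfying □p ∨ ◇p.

1: □p is T, ◇p is F. ✓
2: □p is F, ◇p is F. ✗
3: □p is T, ◇p is F. ✓

{1, 3}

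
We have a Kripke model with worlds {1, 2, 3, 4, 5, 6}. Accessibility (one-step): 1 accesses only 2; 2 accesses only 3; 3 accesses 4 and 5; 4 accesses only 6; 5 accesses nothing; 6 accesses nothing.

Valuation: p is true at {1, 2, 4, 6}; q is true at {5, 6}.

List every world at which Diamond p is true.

1: successors {2}; p there: 2:T. ✓
2: successors {3}; p there: 3:F. ✗
3: successors {4, 5}; p there: 4:T, 5:F. ✓
4: successors {6}; p there: 6:T. ✓
5: no successors, so Diamond p fails. ✗
6: no successors, so Diamond p fails. ✗

{1, 3, 4}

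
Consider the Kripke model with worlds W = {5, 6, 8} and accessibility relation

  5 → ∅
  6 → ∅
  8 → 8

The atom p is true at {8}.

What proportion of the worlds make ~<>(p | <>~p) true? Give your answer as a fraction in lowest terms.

5: <>(p | <>~p) is F. ✓
6: <>(p | <>~p) is F. ✓
8: <>(p | <>~p) is T. ✗
That's 2 of 3 worlds, so 2/3.

2/3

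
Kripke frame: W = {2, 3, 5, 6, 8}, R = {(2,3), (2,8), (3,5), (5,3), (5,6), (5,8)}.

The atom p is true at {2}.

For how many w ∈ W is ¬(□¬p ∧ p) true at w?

4

2: □¬p ∧ p is T. ✗
3: □¬p ∧ p is F. ✓
5: □¬p ∧ p is F. ✓
6: □¬p ∧ p is F. ✓
8: □¬p ∧ p is F. ✓
Satisfying worlds: {3, 5, 6, 8}.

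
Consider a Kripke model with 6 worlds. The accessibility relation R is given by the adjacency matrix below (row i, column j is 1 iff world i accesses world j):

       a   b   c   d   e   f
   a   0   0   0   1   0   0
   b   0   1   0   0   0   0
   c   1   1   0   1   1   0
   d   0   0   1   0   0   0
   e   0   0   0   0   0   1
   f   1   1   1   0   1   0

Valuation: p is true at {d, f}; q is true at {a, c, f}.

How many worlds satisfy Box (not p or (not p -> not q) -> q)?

2

a: successors {d}; not p or (not p -> not q) -> q there: d:F. ✗
b: successors {b}; not p or (not p -> not q) -> q there: b:F. ✗
c: successors {a, b, d, e}; not p or (not p -> not q) -> q there: a:T, b:F, d:F, e:F. ✗
d: successors {c}; not p or (not p -> not q) -> q there: c:T. ✓
e: successors {f}; not p or (not p -> not q) -> q there: f:T. ✓
f: successors {a, b, c, e}; not p or (not p -> not q) -> q there: a:T, b:F, c:T, e:F. ✗
Satisfying worlds: {d, e}.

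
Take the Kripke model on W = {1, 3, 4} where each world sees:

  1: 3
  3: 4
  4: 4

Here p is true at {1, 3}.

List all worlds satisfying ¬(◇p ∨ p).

1: ◇p ∨ p is T. ✗
3: ◇p ∨ p is T. ✗
4: ◇p ∨ p is F. ✓

{4}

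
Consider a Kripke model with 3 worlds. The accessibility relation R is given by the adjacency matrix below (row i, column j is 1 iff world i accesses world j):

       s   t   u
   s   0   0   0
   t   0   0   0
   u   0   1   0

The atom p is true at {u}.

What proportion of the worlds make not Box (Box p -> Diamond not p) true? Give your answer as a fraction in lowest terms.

s: Box (Box p -> Diamond not p) is T. ✗
t: Box (Box p -> Diamond not p) is T. ✗
u: Box (Box p -> Diamond not p) is F. ✓
That's 1 of 3 worlds, so 1/3.

1/3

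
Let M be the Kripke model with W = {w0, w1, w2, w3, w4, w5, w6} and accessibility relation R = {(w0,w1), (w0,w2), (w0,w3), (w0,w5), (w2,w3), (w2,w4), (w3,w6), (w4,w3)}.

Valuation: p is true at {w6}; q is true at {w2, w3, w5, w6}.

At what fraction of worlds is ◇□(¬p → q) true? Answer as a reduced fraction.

w0: successors {w1, w2, w3, w5}; □(¬p → q) there: w1:T, w2:F, w3:T, w5:T. ✓
w1: no successors, so ◇□(¬p → q) fails. ✗
w2: successors {w3, w4}; □(¬p → q) there: w3:T, w4:T. ✓
w3: successors {w6}; □(¬p → q) there: w6:T. ✓
w4: successors {w3}; □(¬p → q) there: w3:T. ✓
w5: no successors, so ◇□(¬p → q) fails. ✗
w6: no successors, so ◇□(¬p → q) fails. ✗
That's 4 of 7 worlds, so 4/7.

4/7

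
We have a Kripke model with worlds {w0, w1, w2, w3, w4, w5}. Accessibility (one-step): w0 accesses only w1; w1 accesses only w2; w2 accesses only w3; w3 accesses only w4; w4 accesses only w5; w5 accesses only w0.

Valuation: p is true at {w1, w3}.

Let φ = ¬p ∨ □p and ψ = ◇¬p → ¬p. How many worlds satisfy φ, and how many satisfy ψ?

4 and 4

For ¬p ∨ □p:
w0: ¬p is T, □p is T. ✓
w1: ¬p is F, □p is F. ✗
w2: ¬p is T, □p is T. ✓
w3: ¬p is F, □p is F. ✗
w4: ¬p is T, □p is F. ✓
w5: ¬p is T, □p is F. ✓
— 4 worlds.
For ◇¬p → ¬p:
w0: ◇¬p is F, ¬p is T. ✓
w1: ◇¬p is T, ¬p is F. ✗
w2: ◇¬p is F, ¬p is T. ✓
w3: ◇¬p is T, ¬p is F. ✗
w4: ◇¬p is T, ¬p is T. ✓
w5: ◇¬p is T, ¬p is T. ✓
— 4 worlds.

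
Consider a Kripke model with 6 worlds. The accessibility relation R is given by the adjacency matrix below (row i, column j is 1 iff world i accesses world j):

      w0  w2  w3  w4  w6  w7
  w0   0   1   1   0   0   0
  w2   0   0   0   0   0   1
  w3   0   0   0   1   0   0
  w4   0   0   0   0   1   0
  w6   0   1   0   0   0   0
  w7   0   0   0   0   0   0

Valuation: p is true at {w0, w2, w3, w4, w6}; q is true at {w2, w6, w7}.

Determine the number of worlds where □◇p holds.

w0: successors {w2, w3}; ◇p there: w2:F, w3:T. ✗
w2: successors {w7}; ◇p there: w7:F. ✗
w3: successors {w4}; ◇p there: w4:T. ✓
w4: successors {w6}; ◇p there: w6:T. ✓
w6: successors {w2}; ◇p there: w2:F. ✗
w7: no successors, so □◇p holds vacuously. ✓
Satisfying worlds: {w3, w4, w7}.

3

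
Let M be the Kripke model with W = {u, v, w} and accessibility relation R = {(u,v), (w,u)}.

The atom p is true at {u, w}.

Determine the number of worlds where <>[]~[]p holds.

u: successors {v}; []~[]p there: v:T. ✓
v: no successors, so <>[]~[]p fails. ✗
w: successors {u}; []~[]p there: u:F. ✗
Satisfying worlds: {u}.

1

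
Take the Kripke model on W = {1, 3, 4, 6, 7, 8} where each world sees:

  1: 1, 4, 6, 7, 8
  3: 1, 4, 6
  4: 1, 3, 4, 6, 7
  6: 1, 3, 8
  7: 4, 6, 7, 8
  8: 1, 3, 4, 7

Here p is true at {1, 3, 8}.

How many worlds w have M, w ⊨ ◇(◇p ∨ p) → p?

1: ◇(◇p ∨ p) is T, p is T. ✓
3: ◇(◇p ∨ p) is T, p is T. ✓
4: ◇(◇p ∨ p) is T, p is F. ✗
6: ◇(◇p ∨ p) is T, p is F. ✗
7: ◇(◇p ∨ p) is T, p is F. ✗
8: ◇(◇p ∨ p) is T, p is T. ✓
Satisfying worlds: {1, 3, 8}.

3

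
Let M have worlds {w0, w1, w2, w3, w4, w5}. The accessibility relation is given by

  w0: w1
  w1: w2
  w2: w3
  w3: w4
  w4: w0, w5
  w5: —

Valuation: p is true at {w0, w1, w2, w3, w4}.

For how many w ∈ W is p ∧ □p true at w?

w0: p is T, □p is T. ✓
w1: p is T, □p is T. ✓
w2: p is T, □p is T. ✓
w3: p is T, □p is T. ✓
w4: p is T, □p is F. ✗
w5: p is F, □p is T. ✗
Satisfying worlds: {w0, w1, w2, w3}.

4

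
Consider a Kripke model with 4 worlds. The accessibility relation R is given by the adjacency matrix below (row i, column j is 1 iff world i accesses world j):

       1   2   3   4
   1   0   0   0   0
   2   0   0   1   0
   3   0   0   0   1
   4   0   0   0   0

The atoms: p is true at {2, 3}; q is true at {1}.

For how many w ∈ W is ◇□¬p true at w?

2

1: no successors, so ◇□¬p fails. ✗
2: successors {3}; □¬p there: 3:T. ✓
3: successors {4}; □¬p there: 4:T. ✓
4: no successors, so ◇□¬p fails. ✗
Satisfying worlds: {2, 3}.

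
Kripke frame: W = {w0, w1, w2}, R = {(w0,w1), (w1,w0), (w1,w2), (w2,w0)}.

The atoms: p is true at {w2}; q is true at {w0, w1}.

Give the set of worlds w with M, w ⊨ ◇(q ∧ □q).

w0: successors {w1}; q ∧ □q there: w1:F. ✗
w1: successors {w0, w2}; q ∧ □q there: w0:T, w2:F. ✓
w2: successors {w0}; q ∧ □q there: w0:T. ✓

{w1, w2}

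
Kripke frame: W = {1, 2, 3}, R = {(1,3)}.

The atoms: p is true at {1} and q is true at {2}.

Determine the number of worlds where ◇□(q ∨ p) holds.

1: successors {3}; □(q ∨ p) there: 3:T. ✓
2: no successors, so ◇□(q ∨ p) fails. ✗
3: no successors, so ◇□(q ∨ p) fails. ✗
Satisfying worlds: {1}.

1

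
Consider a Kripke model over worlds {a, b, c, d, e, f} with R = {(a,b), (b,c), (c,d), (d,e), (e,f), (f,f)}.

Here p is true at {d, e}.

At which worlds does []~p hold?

a: successors {b}; ~p there: b:T. ✓
b: successors {c}; ~p there: c:T. ✓
c: successors {d}; ~p there: d:F. ✗
d: successors {e}; ~p there: e:F. ✗
e: successors {f}; ~p there: f:T. ✓
f: successors {f}; ~p there: f:T. ✓

{a, b, e, f}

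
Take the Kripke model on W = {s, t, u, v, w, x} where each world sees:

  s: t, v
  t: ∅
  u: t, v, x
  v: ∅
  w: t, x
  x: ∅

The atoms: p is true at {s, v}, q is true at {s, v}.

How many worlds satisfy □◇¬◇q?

s: successors {t, v}; ◇¬◇q there: t:F, v:F. ✗
t: no successors, so □◇¬◇q holds vacuously. ✓
u: successors {t, v, x}; ◇¬◇q there: t:F, v:F, x:F. ✗
v: no successors, so □◇¬◇q holds vacuously. ✓
w: successors {t, x}; ◇¬◇q there: t:F, x:F. ✗
x: no successors, so □◇¬◇q holds vacuously. ✓
Satisfying worlds: {t, v, x}.

3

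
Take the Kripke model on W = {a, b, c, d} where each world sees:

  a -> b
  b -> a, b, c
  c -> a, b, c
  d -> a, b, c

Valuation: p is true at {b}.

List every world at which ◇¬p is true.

a: successors {b}; ¬p there: b:F. ✗
b: successors {a, b, c}; ¬p there: a:T, b:F, c:T. ✓
c: successors {a, b, c}; ¬p there: a:T, b:F, c:T. ✓
d: successors {a, b, c}; ¬p there: a:T, b:F, c:T. ✓

{b, c, d}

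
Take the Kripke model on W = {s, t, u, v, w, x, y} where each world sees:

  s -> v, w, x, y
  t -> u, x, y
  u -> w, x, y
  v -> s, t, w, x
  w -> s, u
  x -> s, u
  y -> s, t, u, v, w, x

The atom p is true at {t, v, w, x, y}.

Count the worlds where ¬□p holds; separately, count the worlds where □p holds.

For ¬□p:
s: □p is T. ✗
t: □p is F. ✓
u: □p is T. ✗
v: □p is F. ✓
w: □p is F. ✓
x: □p is F. ✓
y: □p is F. ✓
— 5 worlds.
For □p:
s: successors {v, w, x, y}; p there: v:T, w:T, x:T, y:T. ✓
t: successors {u, x, y}; p there: u:F, x:T, y:T. ✗
u: successors {w, x, y}; p there: w:T, x:T, y:T. ✓
v: successors {s, t, w, x}; p there: s:F, t:T, w:T, x:T. ✗
w: successors {s, u}; p there: s:F, u:F. ✗
x: successors {s, u}; p there: s:F, u:F. ✗
y: successors {s, t, u, v, w, x}; p there: s:F, t:T, u:F, v:T, w:T, x:T. ✗
— 2 worlds.

5 and 2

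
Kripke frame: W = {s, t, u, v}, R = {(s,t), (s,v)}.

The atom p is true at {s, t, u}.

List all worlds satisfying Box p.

s: successors {t, v}; p there: t:T, v:F. ✗
t: no successors, so Box p holds vacuously. ✓
u: no successors, so Box p holds vacuously. ✓
v: no successors, so Box p holds vacuously. ✓

{t, u, v}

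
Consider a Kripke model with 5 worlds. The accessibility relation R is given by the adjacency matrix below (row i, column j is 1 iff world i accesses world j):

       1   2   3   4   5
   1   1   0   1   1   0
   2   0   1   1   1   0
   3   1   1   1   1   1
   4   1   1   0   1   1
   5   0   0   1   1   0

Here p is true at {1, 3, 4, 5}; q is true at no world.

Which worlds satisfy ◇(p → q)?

1: successors {1, 3, 4}; p → q there: 1:F, 3:F, 4:F. ✗
2: successors {2, 3, 4}; p → q there: 2:T, 3:F, 4:F. ✓
3: successors {1, 2, 3, 4, 5}; p → q there: 1:F, 2:T, 3:F, 4:F, 5:F. ✓
4: successors {1, 2, 4, 5}; p → q there: 1:F, 2:T, 4:F, 5:F. ✓
5: successors {3, 4}; p → q there: 3:F, 4:F. ✗

{2, 3, 4}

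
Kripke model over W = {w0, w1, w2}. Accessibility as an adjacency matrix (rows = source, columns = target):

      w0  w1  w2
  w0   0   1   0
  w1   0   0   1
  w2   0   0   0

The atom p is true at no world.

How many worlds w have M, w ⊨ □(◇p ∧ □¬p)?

w0: successors {w1}; ◇p ∧ □¬p there: w1:F. ✗
w1: successors {w2}; ◇p ∧ □¬p there: w2:F. ✗
w2: no successors, so □(◇p ∧ □¬p) holds vacuously. ✓
Satisfying worlds: {w2}.

1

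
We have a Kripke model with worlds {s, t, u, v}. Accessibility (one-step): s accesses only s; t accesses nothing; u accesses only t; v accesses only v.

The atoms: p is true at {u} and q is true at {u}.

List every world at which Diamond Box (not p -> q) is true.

{u}

s: successors {s}; Box (not p -> q) there: s:F. ✗
t: no successors, so Diamond Box (not p -> q) fails. ✗
u: successors {t}; Box (not p -> q) there: t:T. ✓
v: successors {v}; Box (not p -> q) there: v:F. ✗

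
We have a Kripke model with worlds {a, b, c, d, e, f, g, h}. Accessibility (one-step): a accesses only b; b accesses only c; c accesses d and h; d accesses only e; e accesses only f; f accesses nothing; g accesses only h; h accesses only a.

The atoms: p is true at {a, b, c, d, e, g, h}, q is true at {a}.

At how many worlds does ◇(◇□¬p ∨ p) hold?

a: successors {b}; ◇□¬p ∨ p there: b:T. ✓
b: successors {c}; ◇□¬p ∨ p there: c:T. ✓
c: successors {d, h}; ◇□¬p ∨ p there: d:T, h:T. ✓
d: successors {e}; ◇□¬p ∨ p there: e:T. ✓
e: successors {f}; ◇□¬p ∨ p there: f:F. ✗
f: no successors, so ◇(◇□¬p ∨ p) fails. ✗
g: successors {h}; ◇□¬p ∨ p there: h:T. ✓
h: successors {a}; ◇□¬p ∨ p there: a:T. ✓
Satisfying worlds: {a, b, c, d, g, h}.

6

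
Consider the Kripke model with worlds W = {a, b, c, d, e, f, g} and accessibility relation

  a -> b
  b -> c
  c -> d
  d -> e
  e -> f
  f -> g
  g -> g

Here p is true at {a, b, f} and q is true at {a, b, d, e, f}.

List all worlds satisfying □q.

a: successors {b}; q there: b:T. ✓
b: successors {c}; q there: c:F. ✗
c: successors {d}; q there: d:T. ✓
d: successors {e}; q there: e:T. ✓
e: successors {f}; q there: f:T. ✓
f: successors {g}; q there: g:F. ✗
g: successors {g}; q there: g:F. ✗

{a, c, d, e}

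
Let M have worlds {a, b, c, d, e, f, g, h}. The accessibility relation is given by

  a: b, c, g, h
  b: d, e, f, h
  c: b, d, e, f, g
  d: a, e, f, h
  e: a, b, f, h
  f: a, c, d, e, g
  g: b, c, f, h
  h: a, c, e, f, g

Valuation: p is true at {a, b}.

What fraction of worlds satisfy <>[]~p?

a: successors {b, c, g, h}; []~p there: b:T, c:F, g:F, h:F. ✓
b: successors {d, e, f, h}; []~p there: d:F, e:F, f:F, h:F. ✗
c: successors {b, d, e, f, g}; []~p there: b:T, d:F, e:F, f:F, g:F. ✓
d: successors {a, e, f, h}; []~p there: a:F, e:F, f:F, h:F. ✗
e: successors {a, b, f, h}; []~p there: a:F, b:T, f:F, h:F. ✓
f: successors {a, c, d, e, g}; []~p there: a:F, c:F, d:F, e:F, g:F. ✗
g: successors {b, c, f, h}; []~p there: b:T, c:F, f:F, h:F. ✓
h: successors {a, c, e, f, g}; []~p there: a:F, c:F, e:F, f:F, g:F. ✗
That's 4 of 8 worlds, so 4/8 = 1/2.

1/2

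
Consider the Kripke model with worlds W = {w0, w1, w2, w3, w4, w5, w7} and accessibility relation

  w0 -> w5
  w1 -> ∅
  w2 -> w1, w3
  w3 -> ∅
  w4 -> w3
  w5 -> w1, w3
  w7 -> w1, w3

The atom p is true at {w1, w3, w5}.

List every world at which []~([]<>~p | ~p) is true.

{w0, w1, w3}

w0: successors {w5}; ~([]<>~p | ~p) there: w5:T. ✓
w1: no successors, so []~([]<>~p | ~p) holds vacuously. ✓
w2: successors {w1, w3}; ~([]<>~p | ~p) there: w1:F, w3:F. ✗
w3: no successors, so []~([]<>~p | ~p) holds vacuously. ✓
w4: successors {w3}; ~([]<>~p | ~p) there: w3:F. ✗
w5: successors {w1, w3}; ~([]<>~p | ~p) there: w1:F, w3:F. ✗
w7: successors {w1, w3}; ~([]<>~p | ~p) there: w1:F, w3:F. ✗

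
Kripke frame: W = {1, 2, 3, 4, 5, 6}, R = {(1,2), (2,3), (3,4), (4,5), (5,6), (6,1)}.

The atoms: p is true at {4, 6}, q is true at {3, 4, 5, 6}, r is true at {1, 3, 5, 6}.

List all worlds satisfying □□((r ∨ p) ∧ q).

1: successors {2}; □((r ∨ p) ∧ q) there: 2:T. ✓
2: successors {3}; □((r ∨ p) ∧ q) there: 3:T. ✓
3: successors {4}; □((r ∨ p) ∧ q) there: 4:T. ✓
4: successors {5}; □((r ∨ p) ∧ q) there: 5:T. ✓
5: successors {6}; □((r ∨ p) ∧ q) there: 6:F. ✗
6: successors {1}; □((r ∨ p) ∧ q) there: 1:F. ✗

{1, 2, 3, 4}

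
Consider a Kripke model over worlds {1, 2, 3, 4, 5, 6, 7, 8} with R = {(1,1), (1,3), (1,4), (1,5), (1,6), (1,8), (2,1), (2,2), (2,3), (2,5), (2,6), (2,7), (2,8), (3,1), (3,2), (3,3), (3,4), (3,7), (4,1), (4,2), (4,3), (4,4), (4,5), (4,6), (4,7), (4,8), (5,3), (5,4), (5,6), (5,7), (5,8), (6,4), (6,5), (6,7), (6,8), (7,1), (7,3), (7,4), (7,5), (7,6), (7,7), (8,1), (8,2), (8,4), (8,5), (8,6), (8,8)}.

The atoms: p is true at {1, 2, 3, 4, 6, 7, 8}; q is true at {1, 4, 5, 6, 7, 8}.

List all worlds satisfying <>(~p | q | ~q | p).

{1, 2, 3, 4, 5, 6, 7, 8}

1: successors {1, 3, 4, 5, 6, 8}; ~p | q | ~q | p there: 1:T, 3:T, 4:T, 5:T, 6:T, 8:T. ✓
2: successors {1, 2, 3, 5, 6, 7, 8}; ~p | q | ~q | p there: 1:T, 2:T, 3:T, 5:T, 6:T, 7:T, 8:T. ✓
3: successors {1, 2, 3, 4, 7}; ~p | q | ~q | p there: 1:T, 2:T, 3:T, 4:T, 7:T. ✓
4: successors {1, 2, 3, 4, 5, 6, 7, 8}; ~p | q | ~q | p there: 1:T, 2:T, 3:T, 4:T, 5:T, 6:T, 7:T, 8:T. ✓
5: successors {3, 4, 6, 7, 8}; ~p | q | ~q | p there: 3:T, 4:T, 6:T, 7:T, 8:T. ✓
6: successors {4, 5, 7, 8}; ~p | q | ~q | p there: 4:T, 5:T, 7:T, 8:T. ✓
7: successors {1, 3, 4, 5, 6, 7}; ~p | q | ~q | p there: 1:T, 3:T, 4:T, 5:T, 6:T, 7:T. ✓
8: successors {1, 2, 4, 5, 6, 8}; ~p | q | ~q | p there: 1:T, 2:T, 4:T, 5:T, 6:T, 8:T. ✓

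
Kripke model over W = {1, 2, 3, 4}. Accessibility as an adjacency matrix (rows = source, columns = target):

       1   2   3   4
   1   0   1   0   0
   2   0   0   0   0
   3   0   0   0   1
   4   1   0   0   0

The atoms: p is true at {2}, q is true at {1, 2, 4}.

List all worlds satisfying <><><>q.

{3}

1: successors {2}; <><>q there: 2:F. ✗
2: no successors, so <><><>q fails. ✗
3: successors {4}; <><>q there: 4:T. ✓
4: successors {1}; <><>q there: 1:F. ✗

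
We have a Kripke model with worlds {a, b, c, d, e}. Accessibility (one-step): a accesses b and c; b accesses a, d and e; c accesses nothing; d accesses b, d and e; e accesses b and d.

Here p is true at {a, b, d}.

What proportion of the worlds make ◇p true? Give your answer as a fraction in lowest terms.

4/5

a: successors {b, c}; p there: b:T, c:F. ✓
b: successors {a, d, e}; p there: a:T, d:T, e:F. ✓
c: no successors, so ◇p fails. ✗
d: successors {b, d, e}; p there: b:T, d:T, e:F. ✓
e: successors {b, d}; p there: b:T, d:T. ✓
That's 4 of 5 worlds, so 4/5.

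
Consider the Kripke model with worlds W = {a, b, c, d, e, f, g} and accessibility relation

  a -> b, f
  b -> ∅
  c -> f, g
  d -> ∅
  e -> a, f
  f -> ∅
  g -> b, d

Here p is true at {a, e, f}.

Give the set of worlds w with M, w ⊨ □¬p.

{b, d, f, g}

a: successors {b, f}; ¬p there: b:T, f:F. ✗
b: no successors, so □¬p holds vacuously. ✓
c: successors {f, g}; ¬p there: f:F, g:T. ✗
d: no successors, so □¬p holds vacuously. ✓
e: successors {a, f}; ¬p there: a:F, f:F. ✗
f: no successors, so □¬p holds vacuously. ✓
g: successors {b, d}; ¬p there: b:T, d:T. ✓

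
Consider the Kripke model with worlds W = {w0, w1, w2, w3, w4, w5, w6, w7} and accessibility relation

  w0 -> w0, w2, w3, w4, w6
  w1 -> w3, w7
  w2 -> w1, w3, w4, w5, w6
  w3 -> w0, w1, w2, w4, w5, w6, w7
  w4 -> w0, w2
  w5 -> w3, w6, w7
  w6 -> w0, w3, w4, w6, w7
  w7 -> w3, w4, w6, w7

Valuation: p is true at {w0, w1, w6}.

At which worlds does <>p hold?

{w0, w2, w3, w4, w5, w6, w7}

w0: successors {w0, w2, w3, w4, w6}; p there: w0:T, w2:F, w3:F, w4:F, w6:T. ✓
w1: successors {w3, w7}; p there: w3:F, w7:F. ✗
w2: successors {w1, w3, w4, w5, w6}; p there: w1:T, w3:F, w4:F, w5:F, w6:T. ✓
w3: successors {w0, w1, w2, w4, w5, w6, w7}; p there: w0:T, w1:T, w2:F, w4:F, w5:F, w6:T, w7:F. ✓
w4: successors {w0, w2}; p there: w0:T, w2:F. ✓
w5: successors {w3, w6, w7}; p there: w3:F, w6:T, w7:F. ✓
w6: successors {w0, w3, w4, w6, w7}; p there: w0:T, w3:F, w4:F, w6:T, w7:F. ✓
w7: successors {w3, w4, w6, w7}; p there: w3:F, w4:F, w6:T, w7:F. ✓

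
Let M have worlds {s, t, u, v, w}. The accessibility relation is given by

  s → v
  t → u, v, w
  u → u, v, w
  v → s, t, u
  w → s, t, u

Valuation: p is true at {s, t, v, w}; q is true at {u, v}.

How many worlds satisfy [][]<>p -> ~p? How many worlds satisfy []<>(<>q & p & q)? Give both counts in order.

1 and 2

For [][]<>p -> ~p:
s: [][]<>p is T, ~p is F. ✗
t: [][]<>p is T, ~p is F. ✗
u: [][]<>p is T, ~p is T. ✓
v: [][]<>p is T, ~p is F. ✗
w: [][]<>p is T, ~p is F. ✗
— 1 world.
For []<>(<>q & p & q):
s: successors {v}; <>(<>q & p & q) there: v:F. ✗
t: successors {u, v, w}; <>(<>q & p & q) there: u:T, v:F, w:F. ✗
u: successors {u, v, w}; <>(<>q & p & q) there: u:T, v:F, w:F. ✗
v: successors {s, t, u}; <>(<>q & p & q) there: s:T, t:T, u:T. ✓
w: successors {s, t, u}; <>(<>q & p & q) there: s:T, t:T, u:T. ✓
— 2 worlds.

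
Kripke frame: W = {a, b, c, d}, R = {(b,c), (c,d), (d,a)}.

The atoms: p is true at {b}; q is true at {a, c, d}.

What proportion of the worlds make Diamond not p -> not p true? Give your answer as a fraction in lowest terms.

3/4

a: Diamond not p is F, not p is T. ✓
b: Diamond not p is T, not p is F. ✗
c: Diamond not p is T, not p is T. ✓
d: Diamond not p is T, not p is T. ✓
That's 3 of 4 worlds, so 3/4.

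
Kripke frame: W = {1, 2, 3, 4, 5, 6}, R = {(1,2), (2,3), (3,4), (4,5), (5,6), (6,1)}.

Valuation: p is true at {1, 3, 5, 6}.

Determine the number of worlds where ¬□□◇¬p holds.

1: □□◇¬p is T. ✗
2: □□◇¬p is F. ✓
3: □□◇¬p is F. ✓
4: □□◇¬p is F. ✓
5: □□◇¬p is T. ✗
6: □□◇¬p is F. ✓
Satisfying worlds: {2, 3, 4, 6}.

4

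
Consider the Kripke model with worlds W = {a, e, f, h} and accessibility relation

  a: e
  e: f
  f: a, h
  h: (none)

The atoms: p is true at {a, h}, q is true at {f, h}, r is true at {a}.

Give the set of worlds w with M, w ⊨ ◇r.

{f}

a: successors {e}; r there: e:F. ✗
e: successors {f}; r there: f:F. ✗
f: successors {a, h}; r there: a:T, h:F. ✓
h: no successors, so ◇r fails. ✗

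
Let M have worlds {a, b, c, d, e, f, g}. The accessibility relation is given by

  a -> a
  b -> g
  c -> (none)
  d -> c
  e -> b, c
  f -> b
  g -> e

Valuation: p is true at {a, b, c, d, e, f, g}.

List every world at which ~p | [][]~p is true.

{c, d}

a: ~p is F, [][]~p is F. ✗
b: ~p is F, [][]~p is F. ✗
c: ~p is F, [][]~p is T. ✓
d: ~p is F, [][]~p is T. ✓
e: ~p is F, [][]~p is F. ✗
f: ~p is F, [][]~p is F. ✗
g: ~p is F, [][]~p is F. ✗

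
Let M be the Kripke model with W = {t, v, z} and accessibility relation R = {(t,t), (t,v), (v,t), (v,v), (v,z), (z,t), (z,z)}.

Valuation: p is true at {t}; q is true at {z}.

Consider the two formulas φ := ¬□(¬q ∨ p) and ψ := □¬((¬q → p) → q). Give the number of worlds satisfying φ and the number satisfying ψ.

2 and 0

For ¬□(¬q ∨ p):
t: □(¬q ∨ p) is T. ✗
v: □(¬q ∨ p) is F. ✓
z: □(¬q ∨ p) is F. ✓
— 2 worlds.
For □¬((¬q → p) → q):
t: successors {t, v}; ¬((¬q → p) → q) there: t:T, v:F. ✗
v: successors {t, v, z}; ¬((¬q → p) → q) there: t:T, v:F, z:F. ✗
z: successors {t, z}; ¬((¬q → p) → q) there: t:T, z:F. ✗
— 0 worlds.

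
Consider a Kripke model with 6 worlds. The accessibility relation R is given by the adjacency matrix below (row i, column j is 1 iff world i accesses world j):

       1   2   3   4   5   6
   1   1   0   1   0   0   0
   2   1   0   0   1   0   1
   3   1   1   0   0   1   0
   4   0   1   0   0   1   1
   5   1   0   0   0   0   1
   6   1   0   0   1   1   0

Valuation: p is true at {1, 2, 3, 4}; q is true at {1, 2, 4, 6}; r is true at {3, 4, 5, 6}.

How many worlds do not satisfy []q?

4

1: successors {1, 3}; q there: 1:T, 3:F. ✗
2: successors {1, 4, 6}; q there: 1:T, 4:T, 6:T. ✓
3: successors {1, 2, 5}; q there: 1:T, 2:T, 5:F. ✗
4: successors {2, 5, 6}; q there: 2:T, 5:F, 6:T. ✗
5: successors {1, 6}; q there: 1:T, 6:T. ✓
6: successors {1, 4, 5}; q there: 1:T, 4:T, 5:F. ✗
Satisfying worlds: {2, 5}.
So []q fails at the other 4 worlds.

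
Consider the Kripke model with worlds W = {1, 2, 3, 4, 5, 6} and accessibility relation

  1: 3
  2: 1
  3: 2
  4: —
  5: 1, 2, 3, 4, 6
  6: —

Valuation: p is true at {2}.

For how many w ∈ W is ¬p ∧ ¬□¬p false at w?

1: ¬p is T, ¬□¬p is F. ✗
2: ¬p is F, ¬□¬p is F. ✗
3: ¬p is T, ¬□¬p is T. ✓
4: ¬p is T, ¬□¬p is F. ✗
5: ¬p is T, ¬□¬p is T. ✓
6: ¬p is T, ¬□¬p is F. ✗
Satisfying worlds: {3, 5}.
So ¬p ∧ ¬□¬p fails at the other 4 worlds.

4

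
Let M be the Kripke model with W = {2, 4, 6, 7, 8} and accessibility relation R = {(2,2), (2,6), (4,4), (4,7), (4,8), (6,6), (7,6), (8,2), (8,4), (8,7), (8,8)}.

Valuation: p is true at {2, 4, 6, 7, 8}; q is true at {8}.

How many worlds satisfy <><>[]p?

2: successors {2, 6}; <>[]p there: 2:T, 6:T. ✓
4: successors {4, 7, 8}; <>[]p there: 4:T, 7:T, 8:T. ✓
6: successors {6}; <>[]p there: 6:T. ✓
7: successors {6}; <>[]p there: 6:T. ✓
8: successors {2, 4, 7, 8}; <>[]p there: 2:T, 4:T, 7:T, 8:T. ✓
Satisfying worlds: {2, 4, 6, 7, 8}.

5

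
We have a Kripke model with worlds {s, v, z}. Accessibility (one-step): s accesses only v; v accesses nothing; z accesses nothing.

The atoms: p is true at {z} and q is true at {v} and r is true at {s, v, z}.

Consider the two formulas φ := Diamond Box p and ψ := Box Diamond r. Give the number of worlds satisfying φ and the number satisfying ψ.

For Diamond Box p:
s: successors {v}; Box p there: v:T. ✓
v: no successors, so Diamond Box p fails. ✗
z: no successors, so Diamond Box p fails. ✗
— 1 world.
For Box Diamond r:
s: successors {v}; Diamond r there: v:F. ✗
v: no successors, so Box Diamond r holds vacuously. ✓
z: no successors, so Box Diamond r holds vacuously. ✓
— 2 worlds.

1 and 2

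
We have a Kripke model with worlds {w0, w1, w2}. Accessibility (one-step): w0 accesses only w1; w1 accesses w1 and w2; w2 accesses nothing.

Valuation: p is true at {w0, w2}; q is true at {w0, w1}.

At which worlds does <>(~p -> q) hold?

{w0, w1}

w0: successors {w1}; ~p -> q there: w1:T. ✓
w1: successors {w1, w2}; ~p -> q there: w1:T, w2:T. ✓
w2: no successors, so <>(~p -> q) fails. ✗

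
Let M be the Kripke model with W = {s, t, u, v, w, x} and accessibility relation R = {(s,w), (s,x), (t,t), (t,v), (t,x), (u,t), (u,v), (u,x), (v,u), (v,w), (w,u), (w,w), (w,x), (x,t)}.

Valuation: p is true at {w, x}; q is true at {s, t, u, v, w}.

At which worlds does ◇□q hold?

s: successors {w, x}; □q there: w:F, x:T. ✓
t: successors {t, v, x}; □q there: t:F, v:T, x:T. ✓
u: successors {t, v, x}; □q there: t:F, v:T, x:T. ✓
v: successors {u, w}; □q there: u:F, w:F. ✗
w: successors {u, w, x}; □q there: u:F, w:F, x:T. ✓
x: successors {t}; □q there: t:F. ✗

{s, t, u, w}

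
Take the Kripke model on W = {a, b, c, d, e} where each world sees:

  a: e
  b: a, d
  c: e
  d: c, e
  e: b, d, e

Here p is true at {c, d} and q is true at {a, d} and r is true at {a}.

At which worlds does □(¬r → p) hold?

a: successors {e}; ¬r → p there: e:F. ✗
b: successors {a, d}; ¬r → p there: a:T, d:T. ✓
c: successors {e}; ¬r → p there: e:F. ✗
d: successors {c, e}; ¬r → p there: c:T, e:F. ✗
e: successors {b, d, e}; ¬r → p there: b:F, d:T, e:F. ✗

{b}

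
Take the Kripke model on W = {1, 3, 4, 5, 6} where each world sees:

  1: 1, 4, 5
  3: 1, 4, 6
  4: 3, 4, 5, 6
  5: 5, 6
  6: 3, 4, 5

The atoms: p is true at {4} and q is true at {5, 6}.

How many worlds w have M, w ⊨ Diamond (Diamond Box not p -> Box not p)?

1: successors {1, 4, 5}; Diamond Box not p -> Box not p there: 1:F, 4:F, 5:T. ✓
3: successors {1, 4, 6}; Diamond Box not p -> Box not p there: 1:F, 4:F, 6:F. ✗
4: successors {3, 4, 5, 6}; Diamond Box not p -> Box not p there: 3:T, 4:F, 5:T, 6:F. ✓
5: successors {5, 6}; Diamond Box not p -> Box not p there: 5:T, 6:F. ✓
6: successors {3, 4, 5}; Diamond Box not p -> Box not p there: 3:T, 4:F, 5:T. ✓
Satisfying worlds: {1, 4, 5, 6}.

4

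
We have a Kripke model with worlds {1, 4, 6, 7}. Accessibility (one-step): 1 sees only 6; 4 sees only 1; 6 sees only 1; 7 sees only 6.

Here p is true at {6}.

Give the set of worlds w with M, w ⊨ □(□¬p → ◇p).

{4, 6}

1: successors {6}; □¬p → ◇p there: 6:F. ✗
4: successors {1}; □¬p → ◇p there: 1:T. ✓
6: successors {1}; □¬p → ◇p there: 1:T. ✓
7: successors {6}; □¬p → ◇p there: 6:F. ✗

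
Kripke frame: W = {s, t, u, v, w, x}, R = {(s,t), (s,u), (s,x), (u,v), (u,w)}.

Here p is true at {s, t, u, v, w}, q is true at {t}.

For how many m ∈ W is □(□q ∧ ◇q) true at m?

s: successors {t, u, x}; □q ∧ ◇q there: t:F, u:F, x:F. ✗
t: no successors, so □(□q ∧ ◇q) holds vacuously. ✓
u: successors {v, w}; □q ∧ ◇q there: v:F, w:F. ✗
v: no successors, so □(□q ∧ ◇q) holds vacuously. ✓
w: no successors, so □(□q ∧ ◇q) holds vacuously. ✓
x: no successors, so □(□q ∧ ◇q) holds vacuously. ✓
Satisfying worlds: {t, v, w, x}.

4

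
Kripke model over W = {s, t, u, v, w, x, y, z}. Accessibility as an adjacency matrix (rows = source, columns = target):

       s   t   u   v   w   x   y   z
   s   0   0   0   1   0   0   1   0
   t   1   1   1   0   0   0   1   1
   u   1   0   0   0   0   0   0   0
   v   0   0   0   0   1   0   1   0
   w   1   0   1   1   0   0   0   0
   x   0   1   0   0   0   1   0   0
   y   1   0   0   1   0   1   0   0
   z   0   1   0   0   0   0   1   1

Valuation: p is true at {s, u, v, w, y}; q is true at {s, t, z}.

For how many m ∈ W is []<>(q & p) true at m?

s: successors {v, y}; <>(q & p) there: v:F, y:T. ✗
t: successors {s, t, u, y, z}; <>(q & p) there: s:F, t:T, u:T, y:T, z:F. ✗
u: successors {s}; <>(q & p) there: s:F. ✗
v: successors {w, y}; <>(q & p) there: w:T, y:T. ✓
w: successors {s, u, v}; <>(q & p) there: s:F, u:T, v:F. ✗
x: successors {t, x}; <>(q & p) there: t:T, x:F. ✗
y: successors {s, v, x}; <>(q & p) there: s:F, v:F, x:F. ✗
z: successors {t, y, z}; <>(q & p) there: t:T, y:T, z:F. ✗
Satisfying worlds: {v}.

1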